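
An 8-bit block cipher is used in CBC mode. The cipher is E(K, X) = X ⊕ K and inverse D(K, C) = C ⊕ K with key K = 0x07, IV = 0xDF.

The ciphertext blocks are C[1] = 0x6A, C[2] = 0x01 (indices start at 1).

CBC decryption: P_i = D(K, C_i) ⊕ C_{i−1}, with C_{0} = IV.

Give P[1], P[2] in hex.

P[1]: D(K, 0x6A) = 0x6D; 0x6D ⊕ 0xDF = 0xB2.
P[2]: D(K, 0x01) = 0x06; 0x06 ⊕ 0x6A = 0x6C.

P[1] = 0xB2, P[2] = 0x6C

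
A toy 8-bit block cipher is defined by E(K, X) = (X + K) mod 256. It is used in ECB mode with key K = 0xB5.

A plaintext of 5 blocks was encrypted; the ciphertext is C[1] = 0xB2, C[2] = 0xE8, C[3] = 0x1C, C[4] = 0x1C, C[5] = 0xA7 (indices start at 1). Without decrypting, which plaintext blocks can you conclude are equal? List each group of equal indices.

ECB encrypts each block independently with the same key, so equal ciphertext blocks imply equal plaintext blocks.
C[3] = C[4] = 0x1C, so P[3] = P[4].

P[3] = P[4]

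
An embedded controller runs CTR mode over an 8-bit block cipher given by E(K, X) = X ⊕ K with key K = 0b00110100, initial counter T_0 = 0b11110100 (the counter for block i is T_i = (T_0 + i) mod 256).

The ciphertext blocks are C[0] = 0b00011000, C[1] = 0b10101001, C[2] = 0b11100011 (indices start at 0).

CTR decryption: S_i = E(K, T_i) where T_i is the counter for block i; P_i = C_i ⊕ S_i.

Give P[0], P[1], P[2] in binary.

P[0] = 0b11011000, P[1] = 0b01101000, P[2] = 0b00100001

P[0]: T = 0b11110100, S = E(K, T) = 0b11000000; 0b00011000 ⊕ 0b11000000 = 0b11011000.
P[1]: T = 0b11110101, S = E(K, T) = 0b11000001; 0b10101001 ⊕ 0b11000001 = 0b01101000.
P[2]: T = 0b11110110, S = E(K, T) = 0b11000010; 0b11100011 ⊕ 0b11000010 = 0b00100001.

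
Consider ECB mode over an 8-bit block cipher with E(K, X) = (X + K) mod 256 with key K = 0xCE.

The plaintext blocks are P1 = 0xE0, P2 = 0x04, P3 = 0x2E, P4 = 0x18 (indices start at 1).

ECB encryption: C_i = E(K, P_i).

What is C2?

C2: E(K, 0x04) = 0xD2.

C2 = 0xD2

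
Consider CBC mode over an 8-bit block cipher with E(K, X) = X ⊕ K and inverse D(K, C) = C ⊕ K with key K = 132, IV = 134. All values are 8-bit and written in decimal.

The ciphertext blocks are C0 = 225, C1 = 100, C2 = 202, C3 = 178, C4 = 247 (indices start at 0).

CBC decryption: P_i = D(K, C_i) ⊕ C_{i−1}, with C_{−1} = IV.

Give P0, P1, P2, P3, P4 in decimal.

P0: D(K, 225) = 101; 101 ⊕ 134 = 227.
P1: D(K, 100) = 224; 224 ⊕ 225 = 1.
P2: D(K, 202) = 78; 78 ⊕ 100 = 42.
P3: D(K, 178) = 54; 54 ⊕ 202 = 252.
P4: D(K, 247) = 115; 115 ⊕ 178 = 193.

P0 = 227, P1 = 1, P2 = 42, P3 = 252, P4 = 193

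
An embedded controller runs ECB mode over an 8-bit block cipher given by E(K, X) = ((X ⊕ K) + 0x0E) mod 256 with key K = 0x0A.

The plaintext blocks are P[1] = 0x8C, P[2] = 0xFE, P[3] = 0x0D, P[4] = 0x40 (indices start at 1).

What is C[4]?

C[4] = 0x58

ECB encryption: C_i = E(K, P_i).
C[4]: E(K, 0x40) = 0x58.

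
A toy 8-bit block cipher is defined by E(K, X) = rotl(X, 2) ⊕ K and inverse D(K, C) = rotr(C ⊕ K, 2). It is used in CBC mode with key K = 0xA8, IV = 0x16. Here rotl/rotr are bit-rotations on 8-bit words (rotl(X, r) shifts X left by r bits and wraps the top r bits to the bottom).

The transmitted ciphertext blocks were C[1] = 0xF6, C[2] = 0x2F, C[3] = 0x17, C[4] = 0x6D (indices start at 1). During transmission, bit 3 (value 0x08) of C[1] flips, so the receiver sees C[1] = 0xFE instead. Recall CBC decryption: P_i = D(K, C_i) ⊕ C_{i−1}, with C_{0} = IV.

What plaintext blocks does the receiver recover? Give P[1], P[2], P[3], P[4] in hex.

P[1] = 0x83, P[2] = 0x1F, P[3] = 0xC0, P[4] = 0x66

Only C[1] changed, to 0xFE. In CBC, a change in C_i garbles P_i and flips the same bit in P_{i+1}. Decrypting the received ciphertext:
P[1]: D(K, 0xFE) = 0x95; 0x95 ⊕ 0x16 = 0x83.
P[2]: D(K, 0x2F) = 0xE1; 0xE1 ⊕ 0xFE = 0x1F.
P[3]: D(K, 0x17) = 0xEF; 0xEF ⊕ 0x2F = 0xC0.
P[4]: D(K, 0x6D) = 0x71; 0x71 ⊕ 0x17 = 0x66.
Blocks that differ from the original plaintext: P[1], P[2].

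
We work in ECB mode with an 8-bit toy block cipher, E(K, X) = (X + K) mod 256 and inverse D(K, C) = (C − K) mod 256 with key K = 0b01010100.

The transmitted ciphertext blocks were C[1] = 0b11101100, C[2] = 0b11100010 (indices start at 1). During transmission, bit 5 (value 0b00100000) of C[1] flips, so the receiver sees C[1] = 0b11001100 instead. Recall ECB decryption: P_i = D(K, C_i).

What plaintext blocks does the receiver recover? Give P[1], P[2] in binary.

Only C[1] changed, to 0b11001100. In ECB, a change in C_i affects only P_i. Decrypting the received ciphertext:
P[1]: D(K, 0b11001100) = 0b01111000.
P[2]: D(K, 0b11100010) = 0b10001110.
Blocks that differ from the original plaintext: P[1].

P[1] = 0b01111000, P[2] = 0b10001110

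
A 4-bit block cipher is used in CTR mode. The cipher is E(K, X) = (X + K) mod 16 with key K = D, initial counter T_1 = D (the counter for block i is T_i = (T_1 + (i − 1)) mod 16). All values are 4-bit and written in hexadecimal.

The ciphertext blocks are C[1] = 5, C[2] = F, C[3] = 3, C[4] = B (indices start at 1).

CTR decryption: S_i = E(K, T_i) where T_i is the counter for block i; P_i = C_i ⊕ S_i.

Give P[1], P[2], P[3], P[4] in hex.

P[1]: T = D, S = E(K, T) = A; 5 ⊕ A = F.
P[2]: T = E, S = E(K, T) = B; F ⊕ B = 4.
P[3]: T = F, S = E(K, T) = C; 3 ⊕ C = F.
P[4]: T = 0, S = E(K, T) = D; B ⊕ D = 6.

P[1] = F, P[2] = 4, P[3] = F, P[4] = 6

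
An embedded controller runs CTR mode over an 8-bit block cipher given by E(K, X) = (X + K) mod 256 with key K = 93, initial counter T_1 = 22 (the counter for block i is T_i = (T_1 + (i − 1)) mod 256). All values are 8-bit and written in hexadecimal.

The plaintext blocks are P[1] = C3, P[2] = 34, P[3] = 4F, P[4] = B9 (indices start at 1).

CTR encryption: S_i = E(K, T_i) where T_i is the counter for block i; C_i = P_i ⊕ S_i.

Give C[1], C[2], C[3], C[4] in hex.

C[1] = 76, C[2] = 82, C[3] = F8, C[4] = 01

C[1]: T = 22, S = E(K, T) = B5; C3 ⊕ B5 = 76.
C[2]: T = 23, S = E(K, T) = B6; 34 ⊕ B6 = 82.
C[3]: T = 24, S = E(K, T) = B7; 4F ⊕ B7 = F8.
C[4]: T = 25, S = E(K, T) = B8; B9 ⊕ B8 = 01.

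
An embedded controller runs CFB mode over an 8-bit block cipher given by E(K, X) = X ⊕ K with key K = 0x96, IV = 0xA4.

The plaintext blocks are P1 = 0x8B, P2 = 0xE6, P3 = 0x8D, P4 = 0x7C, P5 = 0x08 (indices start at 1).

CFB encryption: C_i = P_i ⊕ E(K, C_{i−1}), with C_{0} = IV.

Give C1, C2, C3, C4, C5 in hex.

C1: E(K, 0xA4) = 0x32; 0x8B ⊕ 0x32 = 0xB9.
C2: E(K, 0xB9) = 0x2F; 0xE6 ⊕ 0x2F = 0xC9.
C3: E(K, 0xC9) = 0x5F; 0x8D ⊕ 0x5F = 0xD2.
C4: E(K, 0xD2) = 0x44; 0x7C ⊕ 0x44 = 0x38.
C5: E(K, 0x38) = 0xAE; 0x08 ⊕ 0xAE = 0xA6.

C1 = 0xB9, C2 = 0xC9, C3 = 0xD2, C4 = 0x38, C5 = 0xA6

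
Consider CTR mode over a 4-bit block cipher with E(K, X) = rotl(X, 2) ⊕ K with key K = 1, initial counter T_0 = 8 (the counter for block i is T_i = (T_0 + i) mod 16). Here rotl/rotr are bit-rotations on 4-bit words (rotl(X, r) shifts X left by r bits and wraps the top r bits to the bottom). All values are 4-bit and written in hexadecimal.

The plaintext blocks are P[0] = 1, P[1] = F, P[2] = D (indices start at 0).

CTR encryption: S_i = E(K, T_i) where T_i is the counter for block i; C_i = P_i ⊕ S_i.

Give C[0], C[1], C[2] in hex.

C[0] = 2, C[1] = 8, C[2] = 6

C[0]: T = 8, S = E(K, T) = 3; 1 ⊕ 3 = 2.
C[1]: T = 9, S = E(K, T) = 7; F ⊕ 7 = 8.
C[2]: T = A, S = E(K, T) = B; D ⊕ B = 6.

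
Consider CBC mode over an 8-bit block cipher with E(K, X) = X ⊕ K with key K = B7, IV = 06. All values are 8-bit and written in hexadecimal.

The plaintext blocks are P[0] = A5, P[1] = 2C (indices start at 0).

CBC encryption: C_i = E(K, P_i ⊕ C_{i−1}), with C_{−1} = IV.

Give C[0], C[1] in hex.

C[0] = 14, C[1] = 8F

C[0]: P[0] ⊕ 06 = A3; E(K, A3) = 14.
C[1]: P[1] ⊕ 14 = 38; E(K, 38) = 8F.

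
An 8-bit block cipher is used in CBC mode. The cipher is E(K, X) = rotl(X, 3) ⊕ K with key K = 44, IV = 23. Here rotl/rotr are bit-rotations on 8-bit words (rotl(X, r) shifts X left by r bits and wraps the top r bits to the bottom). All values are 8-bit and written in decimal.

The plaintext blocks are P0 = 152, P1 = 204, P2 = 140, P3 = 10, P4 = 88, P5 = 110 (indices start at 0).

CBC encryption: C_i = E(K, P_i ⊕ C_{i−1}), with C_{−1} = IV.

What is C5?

C0: P0 ⊕ 23 = 143; E(K, 143) = 80.
C1: P1 ⊕ 80 = 156; E(K, 156) = 200.
C2: P2 ⊕ 200 = 68; E(K, 68) = 14.
C3: P3 ⊕ 14 = 4; E(K, 4) = 12.
C4: P4 ⊕ 12 = 84; E(K, 84) = 142.
C5: P5 ⊕ 142 = 224; E(K, 224) = 43.

C5 = 43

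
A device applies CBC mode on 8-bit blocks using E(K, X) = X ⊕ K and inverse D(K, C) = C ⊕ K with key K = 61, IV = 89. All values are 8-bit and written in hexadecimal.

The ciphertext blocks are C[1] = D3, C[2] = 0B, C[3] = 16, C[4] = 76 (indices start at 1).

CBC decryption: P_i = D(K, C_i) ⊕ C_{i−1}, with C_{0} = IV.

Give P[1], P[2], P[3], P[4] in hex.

P[1]: D(K, D3) = B2; B2 ⊕ 89 = 3B.
P[2]: D(K, 0B) = 6A; 6A ⊕ D3 = B9.
P[3]: D(K, 16) = 77; 77 ⊕ 0B = 7C.
P[4]: D(K, 76) = 17; 17 ⊕ 16 = 01.

P[1] = 3B, P[2] = B9, P[3] = 7C, P[4] = 01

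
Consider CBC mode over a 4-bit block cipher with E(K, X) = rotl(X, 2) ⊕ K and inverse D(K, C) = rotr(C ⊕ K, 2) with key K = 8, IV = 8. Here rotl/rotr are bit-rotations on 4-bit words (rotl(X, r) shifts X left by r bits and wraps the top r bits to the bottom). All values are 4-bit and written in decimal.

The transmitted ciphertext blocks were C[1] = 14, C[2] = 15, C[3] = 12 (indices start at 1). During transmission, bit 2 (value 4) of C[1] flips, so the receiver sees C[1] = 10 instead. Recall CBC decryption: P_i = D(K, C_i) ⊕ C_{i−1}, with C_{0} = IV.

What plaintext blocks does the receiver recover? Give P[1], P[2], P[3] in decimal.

Only C[1] changed, to 10. In CBC, a change in C_i garbles P_i and flips the same bit in P_{i+1}. Decrypting the received ciphertext:
P[1]: D(K, 10) = 8; 8 ⊕ 8 = 0.
P[2]: D(K, 15) = 13; 13 ⊕ 10 = 7.
P[3]: D(K, 12) = 1; 1 ⊕ 15 = 14.
Blocks that differ from the original plaintext: P[1], P[2].

P[1] = 0, P[2] = 7, P[3] = 14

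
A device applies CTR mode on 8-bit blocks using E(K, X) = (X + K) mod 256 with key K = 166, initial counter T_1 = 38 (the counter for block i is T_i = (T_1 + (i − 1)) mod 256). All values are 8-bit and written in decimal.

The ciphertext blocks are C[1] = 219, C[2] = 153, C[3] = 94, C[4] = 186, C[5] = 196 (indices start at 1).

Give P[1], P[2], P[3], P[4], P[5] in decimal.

CTR decryption: S_i = E(K, T_i) where T_i is the counter for block i; P_i = C_i ⊕ S_i.
P[1]: T = 38, S = E(K, T) = 204; 219 ⊕ 204 = 23.
P[2]: T = 39, S = E(K, T) = 205; 153 ⊕ 205 = 84.
P[3]: T = 40, S = E(K, T) = 206; 94 ⊕ 206 = 144.
P[4]: T = 41, S = E(K, T) = 207; 186 ⊕ 207 = 117.
P[5]: T = 42, S = E(K, T) = 208; 196 ⊕ 208 = 20.

P[1] = 23, P[2] = 84, P[3] = 144, P[4] = 117, P[5] = 20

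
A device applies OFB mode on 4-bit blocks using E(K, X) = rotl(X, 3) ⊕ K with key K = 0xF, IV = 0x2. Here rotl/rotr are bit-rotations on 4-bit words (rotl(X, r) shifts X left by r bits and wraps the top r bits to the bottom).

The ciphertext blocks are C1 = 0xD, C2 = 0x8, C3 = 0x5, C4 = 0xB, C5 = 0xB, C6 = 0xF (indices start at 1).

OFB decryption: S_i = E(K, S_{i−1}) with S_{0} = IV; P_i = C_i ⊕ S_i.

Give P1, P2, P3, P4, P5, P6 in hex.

P1: S = E(K, 0x2) = 0xE; 0xD ⊕ 0xE = 0x3.
P2: S = E(K, 0xE) = 0x8; 0x8 ⊕ 0x8 = 0x0.
P3: S = E(K, 0x8) = 0xB; 0x5 ⊕ 0xB = 0xE.
P4: S = E(K, 0xB) = 0x2; 0xB ⊕ 0x2 = 0x9.
P5: S = E(K, 0x2) = 0xE; 0xB ⊕ 0xE = 0x5.
P6: S = E(K, 0xE) = 0x8; 0xF ⊕ 0x8 = 0x7.

P1 = 0x3, P2 = 0x0, P3 = 0xE, P4 = 0x9, P5 = 0x5, P6 = 0x7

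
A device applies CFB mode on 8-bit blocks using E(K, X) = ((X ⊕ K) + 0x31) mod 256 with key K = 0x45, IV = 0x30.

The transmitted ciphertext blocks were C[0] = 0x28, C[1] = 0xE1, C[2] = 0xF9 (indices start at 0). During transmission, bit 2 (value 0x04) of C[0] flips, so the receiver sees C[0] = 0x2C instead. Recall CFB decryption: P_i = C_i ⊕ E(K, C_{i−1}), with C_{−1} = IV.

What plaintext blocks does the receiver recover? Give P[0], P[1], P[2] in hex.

Only C[0] changed, to 0x2C. In CFB, a change in C_i flips the same bit in P_i and garbles P_{i+1}. Decrypting the received ciphertext:
P[0]: E(K, 0x30) = 0xA6; 0x2C ⊕ 0xA6 = 0x8A.
P[1]: E(K, 0x2C) = 0x9A; 0xE1 ⊕ 0x9A = 0x7B.
P[2]: E(K, 0xE1) = 0xD5; 0xF9 ⊕ 0xD5 = 0x2C.
Blocks that differ from the original plaintext: P[0], P[1].

P[0] = 0x8A, P[1] = 0x7B, P[2] = 0x2C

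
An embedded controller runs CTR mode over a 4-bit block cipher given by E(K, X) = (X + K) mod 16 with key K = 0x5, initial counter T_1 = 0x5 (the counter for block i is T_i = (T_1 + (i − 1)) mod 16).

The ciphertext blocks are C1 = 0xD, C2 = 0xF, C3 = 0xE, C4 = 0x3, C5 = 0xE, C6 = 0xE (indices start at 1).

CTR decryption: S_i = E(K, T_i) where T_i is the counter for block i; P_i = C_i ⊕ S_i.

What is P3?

P3 = 0x2

P3: T = 0x7, S = E(K, T) = 0xC; 0xE ⊕ 0xC = 0x2.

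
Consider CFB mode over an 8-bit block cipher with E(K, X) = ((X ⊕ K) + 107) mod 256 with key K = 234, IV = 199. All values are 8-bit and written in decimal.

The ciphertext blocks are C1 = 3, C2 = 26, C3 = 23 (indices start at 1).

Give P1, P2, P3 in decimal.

P1 = 155, P2 = 78, P3 = 76

CFB decryption: P_i = C_i ⊕ E(K, C_{i−1}), with C_{0} = IV.
P1: E(K, 199) = 152; 3 ⊕ 152 = 155.
P2: E(K, 3) = 84; 26 ⊕ 84 = 78.
P3: E(K, 26) = 91; 23 ⊕ 91 = 76.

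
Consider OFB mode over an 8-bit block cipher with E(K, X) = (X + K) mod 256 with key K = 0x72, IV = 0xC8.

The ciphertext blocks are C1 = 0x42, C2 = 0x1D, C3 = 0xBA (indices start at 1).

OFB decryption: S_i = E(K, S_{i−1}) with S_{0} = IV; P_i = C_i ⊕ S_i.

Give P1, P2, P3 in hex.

P1: S = E(K, 0xC8) = 0x3A; 0x42 ⊕ 0x3A = 0x78.
P2: S = E(K, 0x3A) = 0xAC; 0x1D ⊕ 0xAC = 0xB1.
P3: S = E(K, 0xAC) = 0x1E; 0xBA ⊕ 0x1E = 0xA4.

P1 = 0x78, P2 = 0xB1, P3 = 0xA4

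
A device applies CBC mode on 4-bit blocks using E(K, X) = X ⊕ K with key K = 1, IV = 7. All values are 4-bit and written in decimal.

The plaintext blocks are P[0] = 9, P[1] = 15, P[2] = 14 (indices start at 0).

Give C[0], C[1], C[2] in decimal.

C[0] = 15, C[1] = 1, C[2] = 14

CBC encryption: C_i = E(K, P_i ⊕ C_{i−1}), with C_{−1} = IV.
C[0]: P[0] ⊕ 7 = 14; E(K, 14) = 15.
C[1]: P[1] ⊕ 15 = 0; E(K, 0) = 1.
C[2]: P[2] ⊕ 1 = 15; E(K, 15) = 14.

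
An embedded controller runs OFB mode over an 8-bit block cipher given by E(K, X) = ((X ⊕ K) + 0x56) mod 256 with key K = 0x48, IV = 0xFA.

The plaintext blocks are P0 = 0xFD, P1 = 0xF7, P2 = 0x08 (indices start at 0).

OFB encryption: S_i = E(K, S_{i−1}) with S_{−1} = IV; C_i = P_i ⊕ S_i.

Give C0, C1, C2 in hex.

C0: S = E(K, 0xFA) = 0x08; 0xFD ⊕ 0x08 = 0xF5.
C1: S = E(K, 0x08) = 0x96; 0xF7 ⊕ 0x96 = 0x61.
C2: S = E(K, 0x96) = 0x34; 0x08 ⊕ 0x34 = 0x3C.

C0 = 0xF5, C1 = 0x61, C2 = 0x3C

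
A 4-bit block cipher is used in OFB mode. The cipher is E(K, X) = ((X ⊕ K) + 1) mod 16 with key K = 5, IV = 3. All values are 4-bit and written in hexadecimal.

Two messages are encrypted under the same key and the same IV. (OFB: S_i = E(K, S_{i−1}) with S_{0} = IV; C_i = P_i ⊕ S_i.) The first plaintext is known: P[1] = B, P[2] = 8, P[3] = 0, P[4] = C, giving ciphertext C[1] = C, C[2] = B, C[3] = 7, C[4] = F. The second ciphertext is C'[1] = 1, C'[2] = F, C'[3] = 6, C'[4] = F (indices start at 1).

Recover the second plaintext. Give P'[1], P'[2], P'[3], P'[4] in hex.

In OFB with a reused IV, both messages share the same keystream S_i, so C_i ⊕ C'_i = P_i ⊕ P'_i and thus P'_i = P_i ⊕ C_i ⊕ C'_i.
P'[1]: B ⊕ C ⊕ 1 = 6.
P'[2]: 8 ⊕ B ⊕ F = C.
P'[3]: 0 ⊕ 7 ⊕ 6 = 1.
P'[4]: C ⊕ F ⊕ F = C.

P'[1] = 6, P'[2] = C, P'[3] = 1, P'[4] = C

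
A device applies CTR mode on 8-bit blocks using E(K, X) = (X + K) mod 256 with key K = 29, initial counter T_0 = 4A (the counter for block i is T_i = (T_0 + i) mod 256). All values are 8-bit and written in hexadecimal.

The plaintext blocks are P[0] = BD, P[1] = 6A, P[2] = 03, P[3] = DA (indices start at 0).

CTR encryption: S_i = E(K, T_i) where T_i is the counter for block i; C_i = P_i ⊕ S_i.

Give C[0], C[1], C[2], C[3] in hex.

C[0] = CE, C[1] = 1E, C[2] = 76, C[3] = AC

C[0]: T = 4A, S = E(K, T) = 73; BD ⊕ 73 = CE.
C[1]: T = 4B, S = E(K, T) = 74; 6A ⊕ 74 = 1E.
C[2]: T = 4C, S = E(K, T) = 75; 03 ⊕ 75 = 76.
C[3]: T = 4D, S = E(K, T) = 76; DA ⊕ 76 = AC.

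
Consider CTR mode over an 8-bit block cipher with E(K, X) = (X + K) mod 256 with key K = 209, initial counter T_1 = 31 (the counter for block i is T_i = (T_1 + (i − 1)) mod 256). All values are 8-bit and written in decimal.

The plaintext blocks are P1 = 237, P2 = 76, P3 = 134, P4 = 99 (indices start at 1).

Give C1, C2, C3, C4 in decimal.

CTR encryption: S_i = E(K, T_i) where T_i is the counter for block i; C_i = P_i ⊕ S_i.
C1: T = 31, S = E(K, T) = 240; 237 ⊕ 240 = 29.
C2: T = 32, S = E(K, T) = 241; 76 ⊕ 241 = 189.
C3: T = 33, S = E(K, T) = 242; 134 ⊕ 242 = 116.
C4: T = 34, S = E(K, T) = 243; 99 ⊕ 243 = 144.

C1 = 29, C2 = 189, C3 = 116, C4 = 144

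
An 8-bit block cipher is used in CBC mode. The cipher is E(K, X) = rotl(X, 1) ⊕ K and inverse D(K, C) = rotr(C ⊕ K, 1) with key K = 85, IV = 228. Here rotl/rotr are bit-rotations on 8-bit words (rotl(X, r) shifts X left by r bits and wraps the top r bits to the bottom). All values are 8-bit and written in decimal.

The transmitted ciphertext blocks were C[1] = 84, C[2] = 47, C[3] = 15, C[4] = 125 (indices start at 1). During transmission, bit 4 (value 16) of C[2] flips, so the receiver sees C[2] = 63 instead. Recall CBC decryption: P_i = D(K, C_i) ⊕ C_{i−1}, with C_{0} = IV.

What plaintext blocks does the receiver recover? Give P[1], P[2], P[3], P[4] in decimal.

Only C[2] changed, to 63. In CBC, a change in C_i garbles P_i and flips the same bit in P_{i+1}. Decrypting the received ciphertext:
P[1]: D(K, 84) = 128; 128 ⊕ 228 = 100.
P[2]: D(K, 63) = 53; 53 ⊕ 84 = 97.
P[3]: D(K, 15) = 45; 45 ⊕ 63 = 18.
P[4]: D(K, 125) = 20; 20 ⊕ 15 = 27.
Blocks that differ from the original plaintext: P[2], P[3].

P[1] = 100, P[2] = 97, P[3] = 18, P[4] = 27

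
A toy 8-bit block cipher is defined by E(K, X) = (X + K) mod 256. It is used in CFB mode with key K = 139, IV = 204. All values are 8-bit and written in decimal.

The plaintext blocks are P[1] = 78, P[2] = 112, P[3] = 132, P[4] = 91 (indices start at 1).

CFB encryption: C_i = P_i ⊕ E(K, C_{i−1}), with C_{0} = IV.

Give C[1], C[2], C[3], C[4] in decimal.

C[1] = 25, C[2] = 212, C[3] = 219, C[4] = 61

C[1]: E(K, 204) = 87; 78 ⊕ 87 = 25.
C[2]: E(K, 25) = 164; 112 ⊕ 164 = 212.
C[3]: E(K, 212) = 95; 132 ⊕ 95 = 219.
C[4]: E(K, 219) = 102; 91 ⊕ 102 = 61.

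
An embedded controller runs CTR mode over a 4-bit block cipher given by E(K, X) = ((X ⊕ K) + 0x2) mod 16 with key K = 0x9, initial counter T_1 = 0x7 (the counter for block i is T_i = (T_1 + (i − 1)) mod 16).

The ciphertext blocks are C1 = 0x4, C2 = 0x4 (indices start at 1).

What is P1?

P1 = 0x4

CTR decryption: S_i = E(K, T_i) where T_i is the counter for block i; P_i = C_i ⊕ S_i.
P1: T = 0x7, S = E(K, T) = 0x0; 0x4 ⊕ 0x0 = 0x4.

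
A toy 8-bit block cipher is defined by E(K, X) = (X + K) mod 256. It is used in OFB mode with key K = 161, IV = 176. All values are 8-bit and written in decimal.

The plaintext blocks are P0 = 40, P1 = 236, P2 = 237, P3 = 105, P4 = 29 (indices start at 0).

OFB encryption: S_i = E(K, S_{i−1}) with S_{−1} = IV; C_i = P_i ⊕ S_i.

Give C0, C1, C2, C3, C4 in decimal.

C0 = 121, C1 = 30, C2 = 126, C3 = 93, C4 = 200

C0: S = E(K, 176) = 81; 40 ⊕ 81 = 121.
C1: S = E(K, 81) = 242; 236 ⊕ 242 = 30.
C2: S = E(K, 242) = 147; 237 ⊕ 147 = 126.
C3: S = E(K, 147) = 52; 105 ⊕ 52 = 93.
C4: S = E(K, 52) = 213; 29 ⊕ 213 = 200.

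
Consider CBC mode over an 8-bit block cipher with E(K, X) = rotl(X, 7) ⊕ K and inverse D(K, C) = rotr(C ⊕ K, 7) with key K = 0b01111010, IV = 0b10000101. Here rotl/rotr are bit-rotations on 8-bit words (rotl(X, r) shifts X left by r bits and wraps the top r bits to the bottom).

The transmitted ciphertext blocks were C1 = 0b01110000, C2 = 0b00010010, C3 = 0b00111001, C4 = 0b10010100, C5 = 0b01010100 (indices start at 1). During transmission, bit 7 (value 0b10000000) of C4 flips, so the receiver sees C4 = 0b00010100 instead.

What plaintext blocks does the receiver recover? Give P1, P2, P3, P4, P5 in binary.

P1 = 0b10010001, P2 = 0b10100000, P3 = 0b10010100, P4 = 0b11100101, P5 = 0b01001000

CBC decryption: P_i = D(K, C_i) ⊕ C_{i−1}, with C_{0} = IV.
Only C4 changed, to 0b00010100. In CBC, a change in C_i garbles P_i and flips the same bit in P_{i+1}. Decrypting the received ciphertext:
P1: D(K, 0b01110000) = 0b00010100; 0b00010100 ⊕ 0b10000101 = 0b10010001.
P2: D(K, 0b00010010) = 0b11010000; 0b11010000 ⊕ 0b01110000 = 0b10100000.
P3: D(K, 0b00111001) = 0b10000110; 0b10000110 ⊕ 0b00010010 = 0b10010100.
P4: D(K, 0b00010100) = 0b11011100; 0b11011100 ⊕ 0b00111001 = 0b11100101.
P5: D(K, 0b01010100) = 0b01011100; 0b01011100 ⊕ 0b00010100 = 0b01001000.
Blocks that differ from the original plaintext: P4, P5.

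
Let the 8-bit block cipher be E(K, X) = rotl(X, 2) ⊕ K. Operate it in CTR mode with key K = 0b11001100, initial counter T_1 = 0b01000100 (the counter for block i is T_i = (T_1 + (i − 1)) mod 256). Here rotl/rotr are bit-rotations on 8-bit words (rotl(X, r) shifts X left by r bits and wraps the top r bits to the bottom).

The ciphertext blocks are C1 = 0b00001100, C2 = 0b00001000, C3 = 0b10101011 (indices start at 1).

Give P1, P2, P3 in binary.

CTR decryption: S_i = E(K, T_i) where T_i is the counter for block i; P_i = C_i ⊕ S_i.
P1: T = 0b01000100, S = E(K, T) = 0b11011101; 0b00001100 ⊕ 0b11011101 = 0b11010001.
P2: T = 0b01000101, S = E(K, T) = 0b11011001; 0b00001000 ⊕ 0b11011001 = 0b11010001.
P3: T = 0b01000110, S = E(K, T) = 0b11010101; 0b10101011 ⊕ 0b11010101 = 0b01111110.

P1 = 0b11010001, P2 = 0b11010001, P3 = 0b01111110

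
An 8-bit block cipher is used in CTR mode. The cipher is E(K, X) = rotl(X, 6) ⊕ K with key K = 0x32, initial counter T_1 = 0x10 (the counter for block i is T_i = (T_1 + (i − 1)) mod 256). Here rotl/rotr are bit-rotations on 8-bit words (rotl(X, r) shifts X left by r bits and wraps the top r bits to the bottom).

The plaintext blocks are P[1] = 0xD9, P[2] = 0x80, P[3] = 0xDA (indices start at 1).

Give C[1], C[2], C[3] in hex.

CTR encryption: S_i = E(K, T_i) where T_i is the counter for block i; C_i = P_i ⊕ S_i.
C[1]: T = 0x10, S = E(K, T) = 0x36; 0xD9 ⊕ 0x36 = 0xEF.
C[2]: T = 0x11, S = E(K, T) = 0x76; 0x80 ⊕ 0x76 = 0xF6.
C[3]: T = 0x12, S = E(K, T) = 0xB6; 0xDA ⊕ 0xB6 = 0x6C.

C[1] = 0xEF, C[2] = 0xF6, C[3] = 0x6C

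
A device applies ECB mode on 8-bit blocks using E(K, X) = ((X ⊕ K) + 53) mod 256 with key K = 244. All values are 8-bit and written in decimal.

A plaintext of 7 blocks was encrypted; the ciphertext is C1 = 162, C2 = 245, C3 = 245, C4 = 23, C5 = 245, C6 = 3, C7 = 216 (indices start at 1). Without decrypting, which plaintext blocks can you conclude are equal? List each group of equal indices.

ECB encrypts each block independently with the same key, so equal ciphertext blocks imply equal plaintext blocks.
C2 = C3 = C5 = 245, so P2 = P3 = P5.

P2 = P3 = P5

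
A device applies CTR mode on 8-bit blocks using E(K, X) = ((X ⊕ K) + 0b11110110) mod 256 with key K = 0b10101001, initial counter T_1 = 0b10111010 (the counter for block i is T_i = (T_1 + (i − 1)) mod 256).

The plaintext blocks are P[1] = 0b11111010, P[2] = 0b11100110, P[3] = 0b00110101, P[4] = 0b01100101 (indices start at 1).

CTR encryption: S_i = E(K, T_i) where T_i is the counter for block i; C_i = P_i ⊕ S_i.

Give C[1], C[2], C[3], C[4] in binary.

C[1]: T = 0b10111010, S = E(K, T) = 0b00001001; 0b11111010 ⊕ 0b00001001 = 0b11110011.
C[2]: T = 0b10111011, S = E(K, T) = 0b00001000; 0b11100110 ⊕ 0b00001000 = 0b11101110.
C[3]: T = 0b10111100, S = E(K, T) = 0b00001011; 0b00110101 ⊕ 0b00001011 = 0b00111110.
C[4]: T = 0b10111101, S = E(K, T) = 0b00001010; 0b01100101 ⊕ 0b00001010 = 0b01101111.

C[1] = 0b11110011, C[2] = 0b11101110, C[3] = 0b00111110, C[4] = 0b01101111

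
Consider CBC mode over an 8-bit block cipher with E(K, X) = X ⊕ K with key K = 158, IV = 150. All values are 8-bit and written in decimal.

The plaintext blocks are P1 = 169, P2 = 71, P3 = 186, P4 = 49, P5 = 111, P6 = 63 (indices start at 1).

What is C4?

C4 = 243

CBC encryption: C_i = E(K, P_i ⊕ C_{i−1}), with C_{0} = IV.
C1: P1 ⊕ 150 = 63; E(K, 63) = 161.
C2: P2 ⊕ 161 = 230; E(K, 230) = 120.
C3: P3 ⊕ 120 = 194; E(K, 194) = 92.
C4: P4 ⊕ 92 = 109; E(K, 109) = 243.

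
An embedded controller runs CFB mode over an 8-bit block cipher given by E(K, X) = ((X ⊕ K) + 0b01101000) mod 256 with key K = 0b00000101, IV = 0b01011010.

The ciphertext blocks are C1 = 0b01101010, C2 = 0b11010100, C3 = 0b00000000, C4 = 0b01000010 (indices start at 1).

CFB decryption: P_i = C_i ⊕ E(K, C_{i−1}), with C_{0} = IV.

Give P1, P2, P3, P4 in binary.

P1 = 0b10101101, P2 = 0b00000011, P3 = 0b00111001, P4 = 0b00101111

P1: E(K, 0b01011010) = 0b11000111; 0b01101010 ⊕ 0b11000111 = 0b10101101.
P2: E(K, 0b01101010) = 0b11010111; 0b11010100 ⊕ 0b11010111 = 0b00000011.
P3: E(K, 0b11010100) = 0b00111001; 0b00000000 ⊕ 0b00111001 = 0b00111001.
P4: E(K, 0b00000000) = 0b01101101; 0b01000010 ⊕ 0b01101101 = 0b00101111.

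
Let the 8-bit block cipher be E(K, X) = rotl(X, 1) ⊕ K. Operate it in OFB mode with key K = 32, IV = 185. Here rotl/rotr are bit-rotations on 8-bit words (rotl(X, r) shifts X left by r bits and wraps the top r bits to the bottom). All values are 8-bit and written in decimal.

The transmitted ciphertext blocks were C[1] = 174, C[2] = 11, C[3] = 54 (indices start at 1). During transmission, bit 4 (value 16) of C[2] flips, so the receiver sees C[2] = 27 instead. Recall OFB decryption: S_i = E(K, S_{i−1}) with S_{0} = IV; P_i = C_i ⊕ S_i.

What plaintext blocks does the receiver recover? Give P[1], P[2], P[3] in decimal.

Only C[2] changed, to 27. In OFB, a change in C_i flips the same bit in P_i only; the keystream is unaffected. Decrypting the received ciphertext:
P[1]: S = E(K, 185) = 83; 174 ⊕ 83 = 253.
P[2]: S = E(K, 83) = 134; 27 ⊕ 134 = 157.
P[3]: S = E(K, 134) = 45; 54 ⊕ 45 = 27.
Blocks that differ from the original plaintext: P[2].

P[1] = 253, P[2] = 157, P[3] = 27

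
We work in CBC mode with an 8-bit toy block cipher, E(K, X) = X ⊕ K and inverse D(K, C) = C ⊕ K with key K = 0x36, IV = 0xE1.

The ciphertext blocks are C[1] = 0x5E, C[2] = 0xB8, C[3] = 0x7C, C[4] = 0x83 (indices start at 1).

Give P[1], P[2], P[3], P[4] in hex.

P[1] = 0x89, P[2] = 0xD0, P[3] = 0xF2, P[4] = 0xC9

CBC decryption: P_i = D(K, C_i) ⊕ C_{i−1}, with C_{0} = IV.
P[1]: D(K, 0x5E) = 0x68; 0x68 ⊕ 0xE1 = 0x89.
P[2]: D(K, 0xB8) = 0x8E; 0x8E ⊕ 0x5E = 0xD0.
P[3]: D(K, 0x7C) = 0x4A; 0x4A ⊕ 0xB8 = 0xF2.
P[4]: D(K, 0x83) = 0xB5; 0xB5 ⊕ 0x7C = 0xC9.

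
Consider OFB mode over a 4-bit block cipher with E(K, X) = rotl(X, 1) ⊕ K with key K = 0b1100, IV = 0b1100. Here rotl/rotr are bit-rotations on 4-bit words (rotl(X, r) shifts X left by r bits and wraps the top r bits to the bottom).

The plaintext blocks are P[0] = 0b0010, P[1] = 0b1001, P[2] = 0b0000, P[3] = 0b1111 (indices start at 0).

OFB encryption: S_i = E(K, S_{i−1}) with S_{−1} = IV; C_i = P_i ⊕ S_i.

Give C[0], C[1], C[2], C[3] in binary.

C[0]: S = E(K, 0b1100) = 0b0101; 0b0010 ⊕ 0b0101 = 0b0111.
C[1]: S = E(K, 0b0101) = 0b0110; 0b1001 ⊕ 0b0110 = 0b1111.
C[2]: S = E(K, 0b0110) = 0b0000; 0b0000 ⊕ 0b0000 = 0b0000.
C[3]: S = E(K, 0b0000) = 0b1100; 0b1111 ⊕ 0b1100 = 0b0011.

C[0] = 0b0111, C[1] = 0b1111, C[2] = 0b0000, C[3] = 0b0011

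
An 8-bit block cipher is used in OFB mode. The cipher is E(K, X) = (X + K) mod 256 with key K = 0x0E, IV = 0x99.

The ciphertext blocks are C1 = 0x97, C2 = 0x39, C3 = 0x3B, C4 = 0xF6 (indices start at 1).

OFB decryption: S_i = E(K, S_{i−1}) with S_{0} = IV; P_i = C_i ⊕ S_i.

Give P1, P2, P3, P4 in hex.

P1 = 0x30, P2 = 0x8C, P3 = 0xF8, P4 = 0x27

P1: S = E(K, 0x99) = 0xA7; 0x97 ⊕ 0xA7 = 0x30.
P2: S = E(K, 0xA7) = 0xB5; 0x39 ⊕ 0xB5 = 0x8C.
P3: S = E(K, 0xB5) = 0xC3; 0x3B ⊕ 0xC3 = 0xF8.
P4: S = E(K, 0xC3) = 0xD1; 0xF6 ⊕ 0xD1 = 0x27.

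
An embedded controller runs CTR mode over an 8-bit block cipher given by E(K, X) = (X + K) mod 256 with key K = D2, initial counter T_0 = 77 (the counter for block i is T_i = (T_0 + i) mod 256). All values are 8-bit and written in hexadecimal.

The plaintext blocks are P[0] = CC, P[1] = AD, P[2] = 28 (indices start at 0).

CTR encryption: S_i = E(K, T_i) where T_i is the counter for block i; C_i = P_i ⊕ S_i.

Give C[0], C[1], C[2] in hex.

C[0] = 85, C[1] = E7, C[2] = 63

C[0]: T = 77, S = E(K, T) = 49; CC ⊕ 49 = 85.
C[1]: T = 78, S = E(K, T) = 4A; AD ⊕ 4A = E7.
C[2]: T = 79, S = E(K, T) = 4B; 28 ⊕ 4B = 63.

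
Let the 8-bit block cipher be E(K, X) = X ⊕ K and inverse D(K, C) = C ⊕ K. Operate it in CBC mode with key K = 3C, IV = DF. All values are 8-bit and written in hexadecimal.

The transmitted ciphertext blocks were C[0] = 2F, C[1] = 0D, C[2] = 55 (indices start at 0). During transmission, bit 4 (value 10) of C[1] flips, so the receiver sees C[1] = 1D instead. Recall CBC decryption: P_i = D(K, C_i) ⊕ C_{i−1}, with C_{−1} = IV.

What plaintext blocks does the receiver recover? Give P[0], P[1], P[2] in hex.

P[0] = CC, P[1] = 0E, P[2] = 74

Only C[1] changed, to 1D. In CBC, a change in C_i garbles P_i and flips the same bit in P_{i+1}. Decrypting the received ciphertext:
P[0]: D(K, 2F) = 13; 13 ⊕ DF = CC.
P[1]: D(K, 1D) = 21; 21 ⊕ 2F = 0E.
P[2]: D(K, 55) = 69; 69 ⊕ 1D = 74.
Blocks that differ from the original plaintext: P[1], P[2].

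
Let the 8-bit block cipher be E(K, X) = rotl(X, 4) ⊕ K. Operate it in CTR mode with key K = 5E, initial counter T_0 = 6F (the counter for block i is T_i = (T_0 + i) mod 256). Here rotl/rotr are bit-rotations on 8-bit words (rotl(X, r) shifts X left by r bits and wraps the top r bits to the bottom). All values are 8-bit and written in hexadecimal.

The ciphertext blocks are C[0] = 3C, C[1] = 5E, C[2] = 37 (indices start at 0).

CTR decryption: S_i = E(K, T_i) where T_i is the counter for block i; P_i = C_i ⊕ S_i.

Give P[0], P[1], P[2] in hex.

P[0]: T = 6F, S = E(K, T) = A8; 3C ⊕ A8 = 94.
P[1]: T = 70, S = E(K, T) = 59; 5E ⊕ 59 = 07.
P[2]: T = 71, S = E(K, T) = 49; 37 ⊕ 49 = 7E.

P[0] = 94, P[1] = 07, P[2] = 7E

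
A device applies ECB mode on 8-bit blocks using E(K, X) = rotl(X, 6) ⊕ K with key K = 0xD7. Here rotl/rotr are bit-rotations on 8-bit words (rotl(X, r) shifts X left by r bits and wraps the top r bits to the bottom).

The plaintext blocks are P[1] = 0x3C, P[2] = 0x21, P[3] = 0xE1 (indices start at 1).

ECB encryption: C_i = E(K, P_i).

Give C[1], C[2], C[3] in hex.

C[1]: E(K, 0x3C) = 0xD8.
C[2]: E(K, 0x21) = 0x9F.
C[3]: E(K, 0xE1) = 0xAF.

C[1] = 0xD8, C[2] = 0x9F, C[3] = 0xAF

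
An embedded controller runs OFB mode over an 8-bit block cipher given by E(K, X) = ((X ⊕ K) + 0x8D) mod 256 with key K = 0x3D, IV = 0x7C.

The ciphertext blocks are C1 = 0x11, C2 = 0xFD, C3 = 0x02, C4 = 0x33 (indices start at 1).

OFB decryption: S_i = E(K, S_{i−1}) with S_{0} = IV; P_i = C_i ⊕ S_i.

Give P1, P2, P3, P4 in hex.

P1: S = E(K, 0x7C) = 0xCE; 0x11 ⊕ 0xCE = 0xDF.
P2: S = E(K, 0xCE) = 0x80; 0xFD ⊕ 0x80 = 0x7D.
P3: S = E(K, 0x80) = 0x4A; 0x02 ⊕ 0x4A = 0x48.
P4: S = E(K, 0x4A) = 0x04; 0x33 ⊕ 0x04 = 0x37.

P1 = 0xDF, P2 = 0x7D, P3 = 0x48, P4 = 0x37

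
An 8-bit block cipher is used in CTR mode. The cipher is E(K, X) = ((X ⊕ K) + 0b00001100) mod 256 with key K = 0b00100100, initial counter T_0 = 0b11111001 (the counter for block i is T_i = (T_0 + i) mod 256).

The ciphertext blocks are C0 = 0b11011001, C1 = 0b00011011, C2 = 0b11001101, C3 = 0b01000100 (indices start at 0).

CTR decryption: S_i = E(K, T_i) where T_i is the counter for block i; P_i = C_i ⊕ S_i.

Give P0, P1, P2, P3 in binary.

P0 = 0b00110000, P1 = 0b11110001, P2 = 0b00100110, P3 = 0b10100000

P0: T = 0b11111001, S = E(K, T) = 0b11101001; 0b11011001 ⊕ 0b11101001 = 0b00110000.
P1: T = 0b11111010, S = E(K, T) = 0b11101010; 0b00011011 ⊕ 0b11101010 = 0b11110001.
P2: T = 0b11111011, S = E(K, T) = 0b11101011; 0b11001101 ⊕ 0b11101011 = 0b00100110.
P3: T = 0b11111100, S = E(K, T) = 0b11100100; 0b01000100 ⊕ 0b11100100 = 0b10100000.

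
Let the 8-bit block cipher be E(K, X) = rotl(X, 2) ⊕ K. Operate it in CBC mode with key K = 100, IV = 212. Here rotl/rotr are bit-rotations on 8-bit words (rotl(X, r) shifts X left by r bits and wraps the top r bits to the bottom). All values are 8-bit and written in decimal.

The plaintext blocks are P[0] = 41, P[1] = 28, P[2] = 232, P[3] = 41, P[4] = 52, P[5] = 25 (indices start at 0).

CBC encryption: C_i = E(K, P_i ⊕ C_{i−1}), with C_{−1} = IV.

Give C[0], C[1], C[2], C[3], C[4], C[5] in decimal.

C[0] = 147, C[1] = 90, C[2] = 174, C[3] = 122, C[4] = 93, C[5] = 117

C[0]: P[0] ⊕ 212 = 253; E(K, 253) = 147.
C[1]: P[1] ⊕ 147 = 143; E(K, 143) = 90.
C[2]: P[2] ⊕ 90 = 178; E(K, 178) = 174.
C[3]: P[3] ⊕ 174 = 135; E(K, 135) = 122.
C[4]: P[4] ⊕ 122 = 78; E(K, 78) = 93.
C[5]: P[5] ⊕ 93 = 68; E(K, 68) = 117.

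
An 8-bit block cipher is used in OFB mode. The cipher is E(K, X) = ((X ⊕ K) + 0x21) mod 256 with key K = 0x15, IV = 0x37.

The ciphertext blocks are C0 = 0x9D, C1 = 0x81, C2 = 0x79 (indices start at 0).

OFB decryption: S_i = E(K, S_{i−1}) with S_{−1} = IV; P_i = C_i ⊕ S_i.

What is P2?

P0: S = E(K, 0x37) = 0x43; 0x9D ⊕ 0x43 = 0xDE.
P1: S = E(K, 0x43) = 0x77; 0x81 ⊕ 0x77 = 0xF6.
P2: S = E(K, 0x77) = 0x83; 0x79 ⊕ 0x83 = 0xFA.

P2 = 0xFA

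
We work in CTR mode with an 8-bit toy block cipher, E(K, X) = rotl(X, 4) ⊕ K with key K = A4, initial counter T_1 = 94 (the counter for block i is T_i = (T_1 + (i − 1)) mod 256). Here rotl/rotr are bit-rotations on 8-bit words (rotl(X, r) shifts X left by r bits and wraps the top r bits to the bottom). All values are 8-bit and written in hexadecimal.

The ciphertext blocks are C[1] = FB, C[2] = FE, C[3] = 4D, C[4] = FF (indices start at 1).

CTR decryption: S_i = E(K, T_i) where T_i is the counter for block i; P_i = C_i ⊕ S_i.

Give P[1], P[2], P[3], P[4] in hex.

P[1]: T = 94, S = E(K, T) = ED; FB ⊕ ED = 16.
P[2]: T = 95, S = E(K, T) = FD; FE ⊕ FD = 03.
P[3]: T = 96, S = E(K, T) = CD; 4D ⊕ CD = 80.
P[4]: T = 97, S = E(K, T) = DD; FF ⊕ DD = 22.

P[1] = 16, P[2] = 03, P[3] = 80, P[4] = 22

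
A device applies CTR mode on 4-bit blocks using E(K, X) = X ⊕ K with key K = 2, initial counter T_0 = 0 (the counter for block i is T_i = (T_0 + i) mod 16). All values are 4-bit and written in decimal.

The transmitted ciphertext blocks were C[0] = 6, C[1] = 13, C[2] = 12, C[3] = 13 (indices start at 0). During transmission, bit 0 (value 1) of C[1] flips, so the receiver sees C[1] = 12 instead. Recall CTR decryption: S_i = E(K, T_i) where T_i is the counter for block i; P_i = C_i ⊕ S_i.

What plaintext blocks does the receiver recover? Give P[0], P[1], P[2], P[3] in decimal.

Only C[1] changed, to 12. In CTR, a change in C_i flips the same bit in P_i only; the keystream is unaffected. Decrypting the received ciphertext:
P[0]: T = 0, S = E(K, T) = 2; 6 ⊕ 2 = 4.
P[1]: T = 1, S = E(K, T) = 3; 12 ⊕ 3 = 15.
P[2]: T = 2, S = E(K, T) = 0; 12 ⊕ 0 = 12.
P[3]: T = 3, S = E(K, T) = 1; 13 ⊕ 1 = 12.
Blocks that differ from the original plaintext: P[1].

P[0] = 4, P[1] = 15, P[2] = 12, P[3] = 12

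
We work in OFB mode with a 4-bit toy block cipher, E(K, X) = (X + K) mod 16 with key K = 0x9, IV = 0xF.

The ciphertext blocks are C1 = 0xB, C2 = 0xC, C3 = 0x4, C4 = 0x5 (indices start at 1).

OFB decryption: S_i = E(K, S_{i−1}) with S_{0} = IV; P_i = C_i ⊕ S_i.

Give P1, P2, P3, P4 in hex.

P1 = 0x3, P2 = 0xD, P3 = 0xE, P4 = 0x6

P1: S = E(K, 0xF) = 0x8; 0xB ⊕ 0x8 = 0x3.
P2: S = E(K, 0x8) = 0x1; 0xC ⊕ 0x1 = 0xD.
P3: S = E(K, 0x1) = 0xA; 0x4 ⊕ 0xA = 0xE.
P4: S = E(K, 0xA) = 0x3; 0x5 ⊕ 0x3 = 0x6.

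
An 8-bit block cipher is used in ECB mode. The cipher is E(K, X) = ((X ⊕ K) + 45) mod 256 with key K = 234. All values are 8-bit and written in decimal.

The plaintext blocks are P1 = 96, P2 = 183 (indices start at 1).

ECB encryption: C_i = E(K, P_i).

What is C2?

C2: E(K, 183) = 138.

C2 = 138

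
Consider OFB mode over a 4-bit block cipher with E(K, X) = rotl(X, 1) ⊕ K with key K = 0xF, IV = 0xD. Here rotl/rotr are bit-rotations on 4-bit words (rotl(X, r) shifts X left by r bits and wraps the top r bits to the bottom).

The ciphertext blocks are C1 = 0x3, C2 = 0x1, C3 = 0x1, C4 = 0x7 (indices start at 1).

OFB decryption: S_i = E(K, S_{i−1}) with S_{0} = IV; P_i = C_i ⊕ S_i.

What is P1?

P1 = 0x7

P1: S = E(K, 0xD) = 0x4; 0x3 ⊕ 0x4 = 0x7.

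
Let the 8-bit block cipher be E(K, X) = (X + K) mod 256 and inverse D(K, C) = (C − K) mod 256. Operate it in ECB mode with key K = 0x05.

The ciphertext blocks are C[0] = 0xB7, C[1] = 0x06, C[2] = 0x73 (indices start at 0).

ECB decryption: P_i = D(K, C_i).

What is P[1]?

P[1]: D(K, 0x06) = 0x01.

P[1] = 0x01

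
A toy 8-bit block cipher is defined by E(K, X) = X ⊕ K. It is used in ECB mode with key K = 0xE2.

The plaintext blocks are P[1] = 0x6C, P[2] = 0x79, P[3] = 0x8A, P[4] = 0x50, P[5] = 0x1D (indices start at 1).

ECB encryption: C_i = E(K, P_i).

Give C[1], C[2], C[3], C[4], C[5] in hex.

C[1]: E(K, 0x6C) = 0x8E.
C[2]: E(K, 0x79) = 0x9B.
C[3]: E(K, 0x8A) = 0x68.
C[4]: E(K, 0x50) = 0xB2.
C[5]: E(K, 0x1D) = 0xFF.

C[1] = 0x8E, C[2] = 0x9B, C[3] = 0x68, C[4] = 0xB2, C[5] = 0xFF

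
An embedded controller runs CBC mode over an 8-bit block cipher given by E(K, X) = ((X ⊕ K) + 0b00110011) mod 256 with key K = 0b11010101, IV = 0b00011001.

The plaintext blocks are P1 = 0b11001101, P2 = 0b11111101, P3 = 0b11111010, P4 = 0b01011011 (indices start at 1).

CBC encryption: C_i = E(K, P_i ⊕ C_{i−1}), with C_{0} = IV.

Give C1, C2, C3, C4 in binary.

C1 = 0b00110100, C2 = 0b01001111, C3 = 0b10010011, C4 = 0b01010000

C1: P1 ⊕ 0b00011001 = 0b11010100; E(K, 0b11010100) = 0b00110100.
C2: P2 ⊕ 0b00110100 = 0b11001001; E(K, 0b11001001) = 0b01001111.
C3: P3 ⊕ 0b01001111 = 0b10110101; E(K, 0b10110101) = 0b10010011.
C4: P4 ⊕ 0b10010011 = 0b11001000; E(K, 0b11001000) = 0b01010000.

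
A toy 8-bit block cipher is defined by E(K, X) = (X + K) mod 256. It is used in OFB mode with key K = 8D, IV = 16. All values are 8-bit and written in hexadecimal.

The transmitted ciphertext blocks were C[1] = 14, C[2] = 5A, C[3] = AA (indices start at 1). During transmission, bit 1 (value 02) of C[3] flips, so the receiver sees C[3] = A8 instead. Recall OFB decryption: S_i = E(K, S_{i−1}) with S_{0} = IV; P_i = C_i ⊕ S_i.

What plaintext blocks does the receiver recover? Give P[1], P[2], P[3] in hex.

Only C[3] changed, to A8. In OFB, a change in C_i flips the same bit in P_i only; the keystream is unaffected. Decrypting the received ciphertext:
P[1]: S = E(K, 16) = A3; 14 ⊕ A3 = B7.
P[2]: S = E(K, A3) = 30; 5A ⊕ 30 = 6A.
P[3]: S = E(K, 30) = BD; A8 ⊕ BD = 15.
Blocks that differ from the original plaintext: P[3].

P[1] = B7, P[2] = 6A, P[3] = 15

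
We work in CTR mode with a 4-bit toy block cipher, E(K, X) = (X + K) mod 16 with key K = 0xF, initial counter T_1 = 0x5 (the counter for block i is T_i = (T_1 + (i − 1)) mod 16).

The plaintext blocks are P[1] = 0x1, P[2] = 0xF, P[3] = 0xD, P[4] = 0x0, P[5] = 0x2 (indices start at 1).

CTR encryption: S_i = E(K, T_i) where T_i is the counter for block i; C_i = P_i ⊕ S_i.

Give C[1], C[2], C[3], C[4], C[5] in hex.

C[1]: T = 0x5, S = E(K, T) = 0x4; 0x1 ⊕ 0x4 = 0x5.
C[2]: T = 0x6, S = E(K, T) = 0x5; 0xF ⊕ 0x5 = 0xA.
C[3]: T = 0x7, S = E(K, T) = 0x6; 0xD ⊕ 0x6 = 0xB.
C[4]: T = 0x8, S = E(K, T) = 0x7; 0x0 ⊕ 0x7 = 0x7.
C[5]: T = 0x9, S = E(K, T) = 0x8; 0x2 ⊕ 0x8 = 0xA.

C[1] = 0x5, C[2] = 0xA, C[3] = 0xB, C[4] = 0x7, C[5] = 0xA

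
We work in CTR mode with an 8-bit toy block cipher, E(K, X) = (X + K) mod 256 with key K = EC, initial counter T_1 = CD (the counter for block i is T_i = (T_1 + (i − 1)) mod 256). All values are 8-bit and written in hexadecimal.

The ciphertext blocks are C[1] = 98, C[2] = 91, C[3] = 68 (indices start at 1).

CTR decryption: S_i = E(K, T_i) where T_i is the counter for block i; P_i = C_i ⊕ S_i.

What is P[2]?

P[2] = 2B

P[2]: T = CE, S = E(K, T) = BA; 91 ⊕ BA = 2B.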